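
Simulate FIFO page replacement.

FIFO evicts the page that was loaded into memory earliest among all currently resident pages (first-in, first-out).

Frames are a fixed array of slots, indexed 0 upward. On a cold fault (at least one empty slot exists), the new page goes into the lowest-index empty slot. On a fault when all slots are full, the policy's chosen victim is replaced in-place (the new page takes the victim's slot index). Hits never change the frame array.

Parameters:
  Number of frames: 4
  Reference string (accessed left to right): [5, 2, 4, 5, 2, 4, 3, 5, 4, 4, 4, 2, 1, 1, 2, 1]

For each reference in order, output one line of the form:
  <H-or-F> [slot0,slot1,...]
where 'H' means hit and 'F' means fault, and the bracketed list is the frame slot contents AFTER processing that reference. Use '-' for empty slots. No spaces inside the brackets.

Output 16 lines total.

F [5,-,-,-]
F [5,2,-,-]
F [5,2,4,-]
H [5,2,4,-]
H [5,2,4,-]
H [5,2,4,-]
F [5,2,4,3]
H [5,2,4,3]
H [5,2,4,3]
H [5,2,4,3]
H [5,2,4,3]
H [5,2,4,3]
F [1,2,4,3]
H [1,2,4,3]
H [1,2,4,3]
H [1,2,4,3]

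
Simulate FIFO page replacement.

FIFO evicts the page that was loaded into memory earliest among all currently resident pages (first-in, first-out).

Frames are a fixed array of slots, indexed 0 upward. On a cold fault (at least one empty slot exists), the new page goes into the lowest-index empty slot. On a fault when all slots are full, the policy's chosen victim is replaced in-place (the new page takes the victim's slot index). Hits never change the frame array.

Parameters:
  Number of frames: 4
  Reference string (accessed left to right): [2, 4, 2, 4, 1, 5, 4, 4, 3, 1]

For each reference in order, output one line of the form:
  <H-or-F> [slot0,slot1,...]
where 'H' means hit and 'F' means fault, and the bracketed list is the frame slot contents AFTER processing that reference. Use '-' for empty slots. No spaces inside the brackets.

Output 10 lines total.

F [2,-,-,-]
F [2,4,-,-]
H [2,4,-,-]
H [2,4,-,-]
F [2,4,1,-]
F [2,4,1,5]
H [2,4,1,5]
H [2,4,1,5]
F [3,4,1,5]
H [3,4,1,5]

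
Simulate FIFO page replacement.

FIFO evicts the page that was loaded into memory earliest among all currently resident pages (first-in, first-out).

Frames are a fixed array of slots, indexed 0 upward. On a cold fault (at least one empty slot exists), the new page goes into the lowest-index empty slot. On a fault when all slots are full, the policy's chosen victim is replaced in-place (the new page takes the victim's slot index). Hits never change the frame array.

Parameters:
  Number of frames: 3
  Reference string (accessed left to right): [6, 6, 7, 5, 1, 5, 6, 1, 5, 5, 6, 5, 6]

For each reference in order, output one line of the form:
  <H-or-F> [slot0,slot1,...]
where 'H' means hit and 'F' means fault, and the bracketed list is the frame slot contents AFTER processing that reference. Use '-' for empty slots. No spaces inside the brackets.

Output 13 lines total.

F [6,-,-]
H [6,-,-]
F [6,7,-]
F [6,7,5]
F [1,7,5]
H [1,7,5]
F [1,6,5]
H [1,6,5]
H [1,6,5]
H [1,6,5]
H [1,6,5]
H [1,6,5]
H [1,6,5]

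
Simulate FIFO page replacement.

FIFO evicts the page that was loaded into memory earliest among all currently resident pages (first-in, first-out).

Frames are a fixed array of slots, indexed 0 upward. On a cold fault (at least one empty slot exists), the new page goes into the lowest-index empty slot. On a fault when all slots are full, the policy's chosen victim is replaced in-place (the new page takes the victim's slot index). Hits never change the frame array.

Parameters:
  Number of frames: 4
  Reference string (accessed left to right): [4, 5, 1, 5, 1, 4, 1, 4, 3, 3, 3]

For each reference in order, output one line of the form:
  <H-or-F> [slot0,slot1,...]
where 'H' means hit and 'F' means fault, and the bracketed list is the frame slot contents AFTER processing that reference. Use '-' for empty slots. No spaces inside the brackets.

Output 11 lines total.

F [4,-,-,-]
F [4,5,-,-]
F [4,5,1,-]
H [4,5,1,-]
H [4,5,1,-]
H [4,5,1,-]
H [4,5,1,-]
H [4,5,1,-]
F [4,5,1,3]
H [4,5,1,3]
H [4,5,1,3]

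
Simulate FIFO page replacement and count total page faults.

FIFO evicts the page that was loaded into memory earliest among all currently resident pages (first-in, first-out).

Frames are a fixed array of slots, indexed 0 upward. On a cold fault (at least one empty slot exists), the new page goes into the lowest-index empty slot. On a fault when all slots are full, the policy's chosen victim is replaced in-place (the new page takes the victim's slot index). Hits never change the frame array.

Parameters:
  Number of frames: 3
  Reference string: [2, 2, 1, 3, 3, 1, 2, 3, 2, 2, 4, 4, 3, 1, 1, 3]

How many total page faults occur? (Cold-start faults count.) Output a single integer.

Step 0: ref 2 → FAULT, frames=[2,-,-]
Step 1: ref 2 → HIT, frames=[2,-,-]
Step 2: ref 1 → FAULT, frames=[2,1,-]
Step 3: ref 3 → FAULT, frames=[2,1,3]
Step 4: ref 3 → HIT, frames=[2,1,3]
Step 5: ref 1 → HIT, frames=[2,1,3]
Step 6: ref 2 → HIT, frames=[2,1,3]
Step 7: ref 3 → HIT, frames=[2,1,3]
Step 8: ref 2 → HIT, frames=[2,1,3]
Step 9: ref 2 → HIT, frames=[2,1,3]
Step 10: ref 4 → FAULT (evict 2), frames=[4,1,3]
Step 11: ref 4 → HIT, frames=[4,1,3]
Step 12: ref 3 → HIT, frames=[4,1,3]
Step 13: ref 1 → HIT, frames=[4,1,3]
Step 14: ref 1 → HIT, frames=[4,1,3]
Step 15: ref 3 → HIT, frames=[4,1,3]
Total faults: 4

Answer: 4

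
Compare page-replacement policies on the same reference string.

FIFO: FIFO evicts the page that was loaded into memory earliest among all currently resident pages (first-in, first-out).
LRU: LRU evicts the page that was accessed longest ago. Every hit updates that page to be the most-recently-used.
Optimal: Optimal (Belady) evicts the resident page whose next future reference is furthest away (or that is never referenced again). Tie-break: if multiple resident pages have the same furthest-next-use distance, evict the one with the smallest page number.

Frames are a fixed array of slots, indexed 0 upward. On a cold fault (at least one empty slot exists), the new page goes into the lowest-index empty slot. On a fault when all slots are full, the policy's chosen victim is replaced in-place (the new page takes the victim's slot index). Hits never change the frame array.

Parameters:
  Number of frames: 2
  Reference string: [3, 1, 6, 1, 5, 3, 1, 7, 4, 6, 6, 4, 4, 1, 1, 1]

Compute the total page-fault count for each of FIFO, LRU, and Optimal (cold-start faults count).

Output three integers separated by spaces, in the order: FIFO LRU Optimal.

--- FIFO ---
  step 0: ref 3 -> FAULT, frames=[3,-] (faults so far: 1)
  step 1: ref 1 -> FAULT, frames=[3,1] (faults so far: 2)
  step 2: ref 6 -> FAULT, evict 3, frames=[6,1] (faults so far: 3)
  step 3: ref 1 -> HIT, frames=[6,1] (faults so far: 3)
  step 4: ref 5 -> FAULT, evict 1, frames=[6,5] (faults so far: 4)
  step 5: ref 3 -> FAULT, evict 6, frames=[3,5] (faults so far: 5)
  step 6: ref 1 -> FAULT, evict 5, frames=[3,1] (faults so far: 6)
  step 7: ref 7 -> FAULT, evict 3, frames=[7,1] (faults so far: 7)
  step 8: ref 4 -> FAULT, evict 1, frames=[7,4] (faults so far: 8)
  step 9: ref 6 -> FAULT, evict 7, frames=[6,4] (faults so far: 9)
  step 10: ref 6 -> HIT, frames=[6,4] (faults so far: 9)
  step 11: ref 4 -> HIT, frames=[6,4] (faults so far: 9)
  step 12: ref 4 -> HIT, frames=[6,4] (faults so far: 9)
  step 13: ref 1 -> FAULT, evict 4, frames=[6,1] (faults so far: 10)
  step 14: ref 1 -> HIT, frames=[6,1] (faults so far: 10)
  step 15: ref 1 -> HIT, frames=[6,1] (faults so far: 10)
  FIFO total faults: 10
--- LRU ---
  step 0: ref 3 -> FAULT, frames=[3,-] (faults so far: 1)
  step 1: ref 1 -> FAULT, frames=[3,1] (faults so far: 2)
  step 2: ref 6 -> FAULT, evict 3, frames=[6,1] (faults so far: 3)
  step 3: ref 1 -> HIT, frames=[6,1] (faults so far: 3)
  step 4: ref 5 -> FAULT, evict 6, frames=[5,1] (faults so far: 4)
  step 5: ref 3 -> FAULT, evict 1, frames=[5,3] (faults so far: 5)
  step 6: ref 1 -> FAULT, evict 5, frames=[1,3] (faults so far: 6)
  step 7: ref 7 -> FAULT, evict 3, frames=[1,7] (faults so far: 7)
  step 8: ref 4 -> FAULT, evict 1, frames=[4,7] (faults so far: 8)
  step 9: ref 6 -> FAULT, evict 7, frames=[4,6] (faults so far: 9)
  step 10: ref 6 -> HIT, frames=[4,6] (faults so far: 9)
  step 11: ref 4 -> HIT, frames=[4,6] (faults so far: 9)
  step 12: ref 4 -> HIT, frames=[4,6] (faults so far: 9)
  step 13: ref 1 -> FAULT, evict 6, frames=[4,1] (faults so far: 10)
  step 14: ref 1 -> HIT, frames=[4,1] (faults so far: 10)
  step 15: ref 1 -> HIT, frames=[4,1] (faults so far: 10)
  LRU total faults: 10
--- Optimal ---
  step 0: ref 3 -> FAULT, frames=[3,-] (faults so far: 1)
  step 1: ref 1 -> FAULT, frames=[3,1] (faults so far: 2)
  step 2: ref 6 -> FAULT, evict 3, frames=[6,1] (faults so far: 3)
  step 3: ref 1 -> HIT, frames=[6,1] (faults so far: 3)
  step 4: ref 5 -> FAULT, evict 6, frames=[5,1] (faults so far: 4)
  step 5: ref 3 -> FAULT, evict 5, frames=[3,1] (faults so far: 5)
  step 6: ref 1 -> HIT, frames=[3,1] (faults so far: 5)
  step 7: ref 7 -> FAULT, evict 3, frames=[7,1] (faults so far: 6)
  step 8: ref 4 -> FAULT, evict 7, frames=[4,1] (faults so far: 7)
  step 9: ref 6 -> FAULT, evict 1, frames=[4,6] (faults so far: 8)
  step 10: ref 6 -> HIT, frames=[4,6] (faults so far: 8)
  step 11: ref 4 -> HIT, frames=[4,6] (faults so far: 8)
  step 12: ref 4 -> HIT, frames=[4,6] (faults so far: 8)
  step 13: ref 1 -> FAULT, evict 4, frames=[1,6] (faults so far: 9)
  step 14: ref 1 -> HIT, frames=[1,6] (faults so far: 9)
  step 15: ref 1 -> HIT, frames=[1,6] (faults so far: 9)
  Optimal total faults: 9

Answer: 10 10 9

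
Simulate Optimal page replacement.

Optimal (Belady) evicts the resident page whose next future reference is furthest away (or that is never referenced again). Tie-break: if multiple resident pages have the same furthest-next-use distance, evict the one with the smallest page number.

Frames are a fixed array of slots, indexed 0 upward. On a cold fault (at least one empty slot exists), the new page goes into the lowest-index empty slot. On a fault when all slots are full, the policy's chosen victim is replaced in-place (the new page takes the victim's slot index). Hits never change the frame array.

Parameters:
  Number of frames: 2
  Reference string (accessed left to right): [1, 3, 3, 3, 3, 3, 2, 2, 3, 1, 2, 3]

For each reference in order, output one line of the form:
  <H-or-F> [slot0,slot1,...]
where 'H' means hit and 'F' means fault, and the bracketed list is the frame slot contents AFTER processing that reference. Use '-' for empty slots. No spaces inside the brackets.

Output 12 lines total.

F [1,-]
F [1,3]
H [1,3]
H [1,3]
H [1,3]
H [1,3]
F [2,3]
H [2,3]
H [2,3]
F [2,1]
H [2,1]
F [2,3]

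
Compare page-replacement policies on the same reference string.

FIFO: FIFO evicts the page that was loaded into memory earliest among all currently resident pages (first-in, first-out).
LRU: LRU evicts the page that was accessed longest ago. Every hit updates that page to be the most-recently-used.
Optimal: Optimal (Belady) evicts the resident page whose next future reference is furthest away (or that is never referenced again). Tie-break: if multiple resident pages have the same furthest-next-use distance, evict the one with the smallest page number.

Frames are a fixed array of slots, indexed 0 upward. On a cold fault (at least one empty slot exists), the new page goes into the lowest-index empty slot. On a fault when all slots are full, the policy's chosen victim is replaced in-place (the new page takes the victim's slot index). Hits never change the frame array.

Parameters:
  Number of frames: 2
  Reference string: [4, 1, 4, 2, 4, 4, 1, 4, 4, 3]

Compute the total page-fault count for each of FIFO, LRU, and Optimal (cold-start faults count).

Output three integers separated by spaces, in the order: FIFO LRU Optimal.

Answer: 6 5 5

Derivation:
--- FIFO ---
  step 0: ref 4 -> FAULT, frames=[4,-] (faults so far: 1)
  step 1: ref 1 -> FAULT, frames=[4,1] (faults so far: 2)
  step 2: ref 4 -> HIT, frames=[4,1] (faults so far: 2)
  step 3: ref 2 -> FAULT, evict 4, frames=[2,1] (faults so far: 3)
  step 4: ref 4 -> FAULT, evict 1, frames=[2,4] (faults so far: 4)
  step 5: ref 4 -> HIT, frames=[2,4] (faults so far: 4)
  step 6: ref 1 -> FAULT, evict 2, frames=[1,4] (faults so far: 5)
  step 7: ref 4 -> HIT, frames=[1,4] (faults so far: 5)
  step 8: ref 4 -> HIT, frames=[1,4] (faults so far: 5)
  step 9: ref 3 -> FAULT, evict 4, frames=[1,3] (faults so far: 6)
  FIFO total faults: 6
--- LRU ---
  step 0: ref 4 -> FAULT, frames=[4,-] (faults so far: 1)
  step 1: ref 1 -> FAULT, frames=[4,1] (faults so far: 2)
  step 2: ref 4 -> HIT, frames=[4,1] (faults so far: 2)
  step 3: ref 2 -> FAULT, evict 1, frames=[4,2] (faults so far: 3)
  step 4: ref 4 -> HIT, frames=[4,2] (faults so far: 3)
  step 5: ref 4 -> HIT, frames=[4,2] (faults so far: 3)
  step 6: ref 1 -> FAULT, evict 2, frames=[4,1] (faults so far: 4)
  step 7: ref 4 -> HIT, frames=[4,1] (faults so far: 4)
  step 8: ref 4 -> HIT, frames=[4,1] (faults so far: 4)
  step 9: ref 3 -> FAULT, evict 1, frames=[4,3] (faults so far: 5)
  LRU total faults: 5
--- Optimal ---
  step 0: ref 4 -> FAULT, frames=[4,-] (faults so far: 1)
  step 1: ref 1 -> FAULT, frames=[4,1] (faults so far: 2)
  step 2: ref 4 -> HIT, frames=[4,1] (faults so far: 2)
  step 3: ref 2 -> FAULT, evict 1, frames=[4,2] (faults so far: 3)
  step 4: ref 4 -> HIT, frames=[4,2] (faults so far: 3)
  step 5: ref 4 -> HIT, frames=[4,2] (faults so far: 3)
  step 6: ref 1 -> FAULT, evict 2, frames=[4,1] (faults so far: 4)
  step 7: ref 4 -> HIT, frames=[4,1] (faults so far: 4)
  step 8: ref 4 -> HIT, frames=[4,1] (faults so far: 4)
  step 9: ref 3 -> FAULT, evict 1, frames=[4,3] (faults so far: 5)
  Optimal total faults: 5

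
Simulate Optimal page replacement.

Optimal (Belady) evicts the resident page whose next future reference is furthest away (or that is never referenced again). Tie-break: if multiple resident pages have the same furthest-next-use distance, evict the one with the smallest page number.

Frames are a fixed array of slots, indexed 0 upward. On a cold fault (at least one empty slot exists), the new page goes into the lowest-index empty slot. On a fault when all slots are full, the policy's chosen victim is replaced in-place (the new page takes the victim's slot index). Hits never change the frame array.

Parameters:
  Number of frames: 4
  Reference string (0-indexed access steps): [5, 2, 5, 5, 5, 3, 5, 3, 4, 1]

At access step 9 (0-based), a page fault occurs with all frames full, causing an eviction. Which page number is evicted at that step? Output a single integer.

Answer: 2

Derivation:
Step 0: ref 5 -> FAULT, frames=[5,-,-,-]
Step 1: ref 2 -> FAULT, frames=[5,2,-,-]
Step 2: ref 5 -> HIT, frames=[5,2,-,-]
Step 3: ref 5 -> HIT, frames=[5,2,-,-]
Step 4: ref 5 -> HIT, frames=[5,2,-,-]
Step 5: ref 3 -> FAULT, frames=[5,2,3,-]
Step 6: ref 5 -> HIT, frames=[5,2,3,-]
Step 7: ref 3 -> HIT, frames=[5,2,3,-]
Step 8: ref 4 -> FAULT, frames=[5,2,3,4]
Step 9: ref 1 -> FAULT, evict 2, frames=[5,1,3,4]
At step 9: evicted page 2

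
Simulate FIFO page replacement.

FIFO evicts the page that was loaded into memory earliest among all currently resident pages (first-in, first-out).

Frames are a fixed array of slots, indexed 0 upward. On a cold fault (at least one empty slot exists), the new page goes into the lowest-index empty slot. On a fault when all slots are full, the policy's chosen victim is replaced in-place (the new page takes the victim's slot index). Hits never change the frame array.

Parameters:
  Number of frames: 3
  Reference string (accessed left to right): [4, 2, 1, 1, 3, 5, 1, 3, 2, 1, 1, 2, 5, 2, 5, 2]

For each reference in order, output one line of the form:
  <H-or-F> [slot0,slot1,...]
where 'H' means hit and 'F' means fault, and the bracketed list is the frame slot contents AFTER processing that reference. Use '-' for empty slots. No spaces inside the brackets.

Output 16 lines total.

F [4,-,-]
F [4,2,-]
F [4,2,1]
H [4,2,1]
F [3,2,1]
F [3,5,1]
H [3,5,1]
H [3,5,1]
F [3,5,2]
F [1,5,2]
H [1,5,2]
H [1,5,2]
H [1,5,2]
H [1,5,2]
H [1,5,2]
H [1,5,2]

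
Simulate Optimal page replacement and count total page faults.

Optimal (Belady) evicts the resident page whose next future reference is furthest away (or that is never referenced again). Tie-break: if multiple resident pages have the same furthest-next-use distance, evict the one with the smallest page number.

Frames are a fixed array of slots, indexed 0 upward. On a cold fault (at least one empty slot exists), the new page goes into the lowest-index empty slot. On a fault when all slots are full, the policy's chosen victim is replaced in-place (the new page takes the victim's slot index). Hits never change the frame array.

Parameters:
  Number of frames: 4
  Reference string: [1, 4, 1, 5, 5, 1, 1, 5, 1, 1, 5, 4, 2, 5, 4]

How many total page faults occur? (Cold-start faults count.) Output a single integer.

Step 0: ref 1 → FAULT, frames=[1,-,-,-]
Step 1: ref 4 → FAULT, frames=[1,4,-,-]
Step 2: ref 1 → HIT, frames=[1,4,-,-]
Step 3: ref 5 → FAULT, frames=[1,4,5,-]
Step 4: ref 5 → HIT, frames=[1,4,5,-]
Step 5: ref 1 → HIT, frames=[1,4,5,-]
Step 6: ref 1 → HIT, frames=[1,4,5,-]
Step 7: ref 5 → HIT, frames=[1,4,5,-]
Step 8: ref 1 → HIT, frames=[1,4,5,-]
Step 9: ref 1 → HIT, frames=[1,4,5,-]
Step 10: ref 5 → HIT, frames=[1,4,5,-]
Step 11: ref 4 → HIT, frames=[1,4,5,-]
Step 12: ref 2 → FAULT, frames=[1,4,5,2]
Step 13: ref 5 → HIT, frames=[1,4,5,2]
Step 14: ref 4 → HIT, frames=[1,4,5,2]
Total faults: 4

Answer: 4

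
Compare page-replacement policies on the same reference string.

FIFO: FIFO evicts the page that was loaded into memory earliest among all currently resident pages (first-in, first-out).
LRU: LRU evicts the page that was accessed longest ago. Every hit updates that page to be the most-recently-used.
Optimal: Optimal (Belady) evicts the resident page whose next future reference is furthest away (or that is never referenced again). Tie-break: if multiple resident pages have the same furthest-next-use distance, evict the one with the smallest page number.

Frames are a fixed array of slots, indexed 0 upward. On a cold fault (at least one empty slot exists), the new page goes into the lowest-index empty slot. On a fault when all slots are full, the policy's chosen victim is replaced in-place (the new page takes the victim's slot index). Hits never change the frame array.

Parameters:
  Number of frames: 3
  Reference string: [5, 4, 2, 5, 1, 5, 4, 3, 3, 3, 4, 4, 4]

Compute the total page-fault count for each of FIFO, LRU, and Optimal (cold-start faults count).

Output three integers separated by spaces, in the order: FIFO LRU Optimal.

--- FIFO ---
  step 0: ref 5 -> FAULT, frames=[5,-,-] (faults so far: 1)
  step 1: ref 4 -> FAULT, frames=[5,4,-] (faults so far: 2)
  step 2: ref 2 -> FAULT, frames=[5,4,2] (faults so far: 3)
  step 3: ref 5 -> HIT, frames=[5,4,2] (faults so far: 3)
  step 4: ref 1 -> FAULT, evict 5, frames=[1,4,2] (faults so far: 4)
  step 5: ref 5 -> FAULT, evict 4, frames=[1,5,2] (faults so far: 5)
  step 6: ref 4 -> FAULT, evict 2, frames=[1,5,4] (faults so far: 6)
  step 7: ref 3 -> FAULT, evict 1, frames=[3,5,4] (faults so far: 7)
  step 8: ref 3 -> HIT, frames=[3,5,4] (faults so far: 7)
  step 9: ref 3 -> HIT, frames=[3,5,4] (faults so far: 7)
  step 10: ref 4 -> HIT, frames=[3,5,4] (faults so far: 7)
  step 11: ref 4 -> HIT, frames=[3,5,4] (faults so far: 7)
  step 12: ref 4 -> HIT, frames=[3,5,4] (faults so far: 7)
  FIFO total faults: 7
--- LRU ---
  step 0: ref 5 -> FAULT, frames=[5,-,-] (faults so far: 1)
  step 1: ref 4 -> FAULT, frames=[5,4,-] (faults so far: 2)
  step 2: ref 2 -> FAULT, frames=[5,4,2] (faults so far: 3)
  step 3: ref 5 -> HIT, frames=[5,4,2] (faults so far: 3)
  step 4: ref 1 -> FAULT, evict 4, frames=[5,1,2] (faults so far: 4)
  step 5: ref 5 -> HIT, frames=[5,1,2] (faults so far: 4)
  step 6: ref 4 -> FAULT, evict 2, frames=[5,1,4] (faults so far: 5)
  step 7: ref 3 -> FAULT, evict 1, frames=[5,3,4] (faults so far: 6)
  step 8: ref 3 -> HIT, frames=[5,3,4] (faults so far: 6)
  step 9: ref 3 -> HIT, frames=[5,3,4] (faults so far: 6)
  step 10: ref 4 -> HIT, frames=[5,3,4] (faults so far: 6)
  step 11: ref 4 -> HIT, frames=[5,3,4] (faults so far: 6)
  step 12: ref 4 -> HIT, frames=[5,3,4] (faults so far: 6)
  LRU total faults: 6
--- Optimal ---
  step 0: ref 5 -> FAULT, frames=[5,-,-] (faults so far: 1)
  step 1: ref 4 -> FAULT, frames=[5,4,-] (faults so far: 2)
  step 2: ref 2 -> FAULT, frames=[5,4,2] (faults so far: 3)
  step 3: ref 5 -> HIT, frames=[5,4,2] (faults so far: 3)
  step 4: ref 1 -> FAULT, evict 2, frames=[5,4,1] (faults so far: 4)
  step 5: ref 5 -> HIT, frames=[5,4,1] (faults so far: 4)
  step 6: ref 4 -> HIT, frames=[5,4,1] (faults so far: 4)
  step 7: ref 3 -> FAULT, evict 1, frames=[5,4,3] (faults so far: 5)
  step 8: ref 3 -> HIT, frames=[5,4,3] (faults so far: 5)
  step 9: ref 3 -> HIT, frames=[5,4,3] (faults so far: 5)
  step 10: ref 4 -> HIT, frames=[5,4,3] (faults so far: 5)
  step 11: ref 4 -> HIT, frames=[5,4,3] (faults so far: 5)
  step 12: ref 4 -> HIT, frames=[5,4,3] (faults so far: 5)
  Optimal total faults: 5

Answer: 7 6 5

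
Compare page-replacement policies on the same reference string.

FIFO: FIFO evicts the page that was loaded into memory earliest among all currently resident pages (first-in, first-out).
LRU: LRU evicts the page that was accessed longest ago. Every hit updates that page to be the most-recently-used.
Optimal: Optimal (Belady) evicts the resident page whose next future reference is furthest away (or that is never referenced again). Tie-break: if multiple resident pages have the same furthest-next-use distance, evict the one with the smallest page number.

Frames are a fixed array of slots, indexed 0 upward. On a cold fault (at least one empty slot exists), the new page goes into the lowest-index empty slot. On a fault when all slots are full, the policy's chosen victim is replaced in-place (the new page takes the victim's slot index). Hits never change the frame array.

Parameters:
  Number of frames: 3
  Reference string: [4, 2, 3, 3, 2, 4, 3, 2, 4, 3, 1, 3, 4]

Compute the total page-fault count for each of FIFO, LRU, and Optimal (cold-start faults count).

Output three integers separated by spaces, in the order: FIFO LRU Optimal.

Answer: 5 4 4

Derivation:
--- FIFO ---
  step 0: ref 4 -> FAULT, frames=[4,-,-] (faults so far: 1)
  step 1: ref 2 -> FAULT, frames=[4,2,-] (faults so far: 2)
  step 2: ref 3 -> FAULT, frames=[4,2,3] (faults so far: 3)
  step 3: ref 3 -> HIT, frames=[4,2,3] (faults so far: 3)
  step 4: ref 2 -> HIT, frames=[4,2,3] (faults so far: 3)
  step 5: ref 4 -> HIT, frames=[4,2,3] (faults so far: 3)
  step 6: ref 3 -> HIT, frames=[4,2,3] (faults so far: 3)
  step 7: ref 2 -> HIT, frames=[4,2,3] (faults so far: 3)
  step 8: ref 4 -> HIT, frames=[4,2,3] (faults so far: 3)
  step 9: ref 3 -> HIT, frames=[4,2,3] (faults so far: 3)
  step 10: ref 1 -> FAULT, evict 4, frames=[1,2,3] (faults so far: 4)
  step 11: ref 3 -> HIT, frames=[1,2,3] (faults so far: 4)
  step 12: ref 4 -> FAULT, evict 2, frames=[1,4,3] (faults so far: 5)
  FIFO total faults: 5
--- LRU ---
  step 0: ref 4 -> FAULT, frames=[4,-,-] (faults so far: 1)
  step 1: ref 2 -> FAULT, frames=[4,2,-] (faults so far: 2)
  step 2: ref 3 -> FAULT, frames=[4,2,3] (faults so far: 3)
  step 3: ref 3 -> HIT, frames=[4,2,3] (faults so far: 3)
  step 4: ref 2 -> HIT, frames=[4,2,3] (faults so far: 3)
  step 5: ref 4 -> HIT, frames=[4,2,3] (faults so far: 3)
  step 6: ref 3 -> HIT, frames=[4,2,3] (faults so far: 3)
  step 7: ref 2 -> HIT, frames=[4,2,3] (faults so far: 3)
  step 8: ref 4 -> HIT, frames=[4,2,3] (faults so far: 3)
  step 9: ref 3 -> HIT, frames=[4,2,3] (faults so far: 3)
  step 10: ref 1 -> FAULT, evict 2, frames=[4,1,3] (faults so far: 4)
  step 11: ref 3 -> HIT, frames=[4,1,3] (faults so far: 4)
  step 12: ref 4 -> HIT, frames=[4,1,3] (faults so far: 4)
  LRU total faults: 4
--- Optimal ---
  step 0: ref 4 -> FAULT, frames=[4,-,-] (faults so far: 1)
  step 1: ref 2 -> FAULT, frames=[4,2,-] (faults so far: 2)
  step 2: ref 3 -> FAULT, frames=[4,2,3] (faults so far: 3)
  step 3: ref 3 -> HIT, frames=[4,2,3] (faults so far: 3)
  step 4: ref 2 -> HIT, frames=[4,2,3] (faults so far: 3)
  step 5: ref 4 -> HIT, frames=[4,2,3] (faults so far: 3)
  step 6: ref 3 -> HIT, frames=[4,2,3] (faults so far: 3)
  step 7: ref 2 -> HIT, frames=[4,2,3] (faults so far: 3)
  step 8: ref 4 -> HIT, frames=[4,2,3] (faults so far: 3)
  step 9: ref 3 -> HIT, frames=[4,2,3] (faults so far: 3)
  step 10: ref 1 -> FAULT, evict 2, frames=[4,1,3] (faults so far: 4)
  step 11: ref 3 -> HIT, frames=[4,1,3] (faults so far: 4)
  step 12: ref 4 -> HIT, frames=[4,1,3] (faults so far: 4)
  Optimal total faults: 4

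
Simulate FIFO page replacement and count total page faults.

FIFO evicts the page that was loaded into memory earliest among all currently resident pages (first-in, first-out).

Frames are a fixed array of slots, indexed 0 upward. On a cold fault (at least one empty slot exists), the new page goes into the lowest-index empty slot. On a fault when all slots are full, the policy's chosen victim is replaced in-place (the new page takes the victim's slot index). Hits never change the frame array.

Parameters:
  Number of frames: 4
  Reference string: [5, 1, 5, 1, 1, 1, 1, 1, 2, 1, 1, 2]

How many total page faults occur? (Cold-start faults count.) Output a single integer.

Answer: 3

Derivation:
Step 0: ref 5 → FAULT, frames=[5,-,-,-]
Step 1: ref 1 → FAULT, frames=[5,1,-,-]
Step 2: ref 5 → HIT, frames=[5,1,-,-]
Step 3: ref 1 → HIT, frames=[5,1,-,-]
Step 4: ref 1 → HIT, frames=[5,1,-,-]
Step 5: ref 1 → HIT, frames=[5,1,-,-]
Step 6: ref 1 → HIT, frames=[5,1,-,-]
Step 7: ref 1 → HIT, frames=[5,1,-,-]
Step 8: ref 2 → FAULT, frames=[5,1,2,-]
Step 9: ref 1 → HIT, frames=[5,1,2,-]
Step 10: ref 1 → HIT, frames=[5,1,2,-]
Step 11: ref 2 → HIT, frames=[5,1,2,-]
Total faults: 3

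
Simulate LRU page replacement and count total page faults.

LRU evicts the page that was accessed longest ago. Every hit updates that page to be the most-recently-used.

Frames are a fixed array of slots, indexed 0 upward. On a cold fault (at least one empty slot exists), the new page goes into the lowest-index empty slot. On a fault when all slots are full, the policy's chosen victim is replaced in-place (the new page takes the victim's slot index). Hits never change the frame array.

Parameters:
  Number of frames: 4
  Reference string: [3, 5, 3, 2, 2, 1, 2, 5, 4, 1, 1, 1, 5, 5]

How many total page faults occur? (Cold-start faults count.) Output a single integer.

Answer: 5

Derivation:
Step 0: ref 3 → FAULT, frames=[3,-,-,-]
Step 1: ref 5 → FAULT, frames=[3,5,-,-]
Step 2: ref 3 → HIT, frames=[3,5,-,-]
Step 3: ref 2 → FAULT, frames=[3,5,2,-]
Step 4: ref 2 → HIT, frames=[3,5,2,-]
Step 5: ref 1 → FAULT, frames=[3,5,2,1]
Step 6: ref 2 → HIT, frames=[3,5,2,1]
Step 7: ref 5 → HIT, frames=[3,5,2,1]
Step 8: ref 4 → FAULT (evict 3), frames=[4,5,2,1]
Step 9: ref 1 → HIT, frames=[4,5,2,1]
Step 10: ref 1 → HIT, frames=[4,5,2,1]
Step 11: ref 1 → HIT, frames=[4,5,2,1]
Step 12: ref 5 → HIT, frames=[4,5,2,1]
Step 13: ref 5 → HIT, frames=[4,5,2,1]
Total faults: 5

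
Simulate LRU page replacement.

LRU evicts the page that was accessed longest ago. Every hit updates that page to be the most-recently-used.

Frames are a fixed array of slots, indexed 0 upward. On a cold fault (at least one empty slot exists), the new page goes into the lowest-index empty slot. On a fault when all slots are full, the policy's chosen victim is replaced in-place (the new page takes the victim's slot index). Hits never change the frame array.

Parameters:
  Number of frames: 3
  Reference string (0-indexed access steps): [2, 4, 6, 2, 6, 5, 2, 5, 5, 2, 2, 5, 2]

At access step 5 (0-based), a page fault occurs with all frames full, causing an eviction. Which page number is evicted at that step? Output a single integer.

Answer: 4

Derivation:
Step 0: ref 2 -> FAULT, frames=[2,-,-]
Step 1: ref 4 -> FAULT, frames=[2,4,-]
Step 2: ref 6 -> FAULT, frames=[2,4,6]
Step 3: ref 2 -> HIT, frames=[2,4,6]
Step 4: ref 6 -> HIT, frames=[2,4,6]
Step 5: ref 5 -> FAULT, evict 4, frames=[2,5,6]
At step 5: evicted page 4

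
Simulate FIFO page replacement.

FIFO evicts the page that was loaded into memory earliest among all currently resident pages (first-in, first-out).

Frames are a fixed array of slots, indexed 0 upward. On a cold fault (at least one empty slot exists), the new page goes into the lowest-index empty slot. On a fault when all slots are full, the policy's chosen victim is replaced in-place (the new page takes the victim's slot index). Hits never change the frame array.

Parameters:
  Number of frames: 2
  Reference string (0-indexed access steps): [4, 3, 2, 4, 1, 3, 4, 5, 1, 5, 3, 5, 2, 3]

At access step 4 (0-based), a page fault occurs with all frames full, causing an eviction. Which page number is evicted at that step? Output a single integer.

Answer: 2

Derivation:
Step 0: ref 4 -> FAULT, frames=[4,-]
Step 1: ref 3 -> FAULT, frames=[4,3]
Step 2: ref 2 -> FAULT, evict 4, frames=[2,3]
Step 3: ref 4 -> FAULT, evict 3, frames=[2,4]
Step 4: ref 1 -> FAULT, evict 2, frames=[1,4]
At step 4: evicted page 2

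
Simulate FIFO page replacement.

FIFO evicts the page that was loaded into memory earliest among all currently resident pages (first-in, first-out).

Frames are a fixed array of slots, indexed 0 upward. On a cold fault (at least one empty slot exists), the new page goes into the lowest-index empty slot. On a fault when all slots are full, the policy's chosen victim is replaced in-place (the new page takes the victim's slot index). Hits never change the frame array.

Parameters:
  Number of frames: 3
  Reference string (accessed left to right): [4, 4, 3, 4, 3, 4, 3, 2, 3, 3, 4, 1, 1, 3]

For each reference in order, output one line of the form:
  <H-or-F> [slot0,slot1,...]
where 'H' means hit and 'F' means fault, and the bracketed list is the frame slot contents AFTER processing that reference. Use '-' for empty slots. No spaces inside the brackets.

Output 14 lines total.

F [4,-,-]
H [4,-,-]
F [4,3,-]
H [4,3,-]
H [4,3,-]
H [4,3,-]
H [4,3,-]
F [4,3,2]
H [4,3,2]
H [4,3,2]
H [4,3,2]
F [1,3,2]
H [1,3,2]
H [1,3,2]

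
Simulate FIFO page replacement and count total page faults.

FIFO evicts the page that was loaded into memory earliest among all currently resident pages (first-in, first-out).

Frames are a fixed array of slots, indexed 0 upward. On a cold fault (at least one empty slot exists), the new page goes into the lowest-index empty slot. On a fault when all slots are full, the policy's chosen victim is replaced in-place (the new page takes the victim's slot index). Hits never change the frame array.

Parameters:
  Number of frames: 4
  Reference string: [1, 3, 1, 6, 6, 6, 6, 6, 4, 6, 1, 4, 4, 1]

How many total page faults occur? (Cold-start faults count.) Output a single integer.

Step 0: ref 1 → FAULT, frames=[1,-,-,-]
Step 1: ref 3 → FAULT, frames=[1,3,-,-]
Step 2: ref 1 → HIT, frames=[1,3,-,-]
Step 3: ref 6 → FAULT, frames=[1,3,6,-]
Step 4: ref 6 → HIT, frames=[1,3,6,-]
Step 5: ref 6 → HIT, frames=[1,3,6,-]
Step 6: ref 6 → HIT, frames=[1,3,6,-]
Step 7: ref 6 → HIT, frames=[1,3,6,-]
Step 8: ref 4 → FAULT, frames=[1,3,6,4]
Step 9: ref 6 → HIT, frames=[1,3,6,4]
Step 10: ref 1 → HIT, frames=[1,3,6,4]
Step 11: ref 4 → HIT, frames=[1,3,6,4]
Step 12: ref 4 → HIT, frames=[1,3,6,4]
Step 13: ref 1 → HIT, frames=[1,3,6,4]
Total faults: 4

Answer: 4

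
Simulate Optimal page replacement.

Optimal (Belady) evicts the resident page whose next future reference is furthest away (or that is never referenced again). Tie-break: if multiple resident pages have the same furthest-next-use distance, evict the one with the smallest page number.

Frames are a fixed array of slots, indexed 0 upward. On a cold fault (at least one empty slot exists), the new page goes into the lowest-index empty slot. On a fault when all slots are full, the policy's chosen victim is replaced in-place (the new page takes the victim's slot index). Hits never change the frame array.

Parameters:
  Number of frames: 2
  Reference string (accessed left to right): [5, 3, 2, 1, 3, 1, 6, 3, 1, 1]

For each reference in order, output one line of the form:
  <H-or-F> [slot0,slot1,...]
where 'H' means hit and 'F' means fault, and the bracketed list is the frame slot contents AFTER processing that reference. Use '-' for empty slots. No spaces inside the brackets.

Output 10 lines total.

F [5,-]
F [5,3]
F [2,3]
F [1,3]
H [1,3]
H [1,3]
F [6,3]
H [6,3]
F [6,1]
H [6,1]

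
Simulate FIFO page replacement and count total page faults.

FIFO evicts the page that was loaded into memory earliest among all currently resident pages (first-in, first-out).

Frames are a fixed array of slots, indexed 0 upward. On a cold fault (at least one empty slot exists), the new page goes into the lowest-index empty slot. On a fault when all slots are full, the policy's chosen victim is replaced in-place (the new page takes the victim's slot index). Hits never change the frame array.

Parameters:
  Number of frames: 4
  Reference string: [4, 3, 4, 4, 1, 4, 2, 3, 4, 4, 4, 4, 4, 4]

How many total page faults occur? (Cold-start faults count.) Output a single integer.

Answer: 4

Derivation:
Step 0: ref 4 → FAULT, frames=[4,-,-,-]
Step 1: ref 3 → FAULT, frames=[4,3,-,-]
Step 2: ref 4 → HIT, frames=[4,3,-,-]
Step 3: ref 4 → HIT, frames=[4,3,-,-]
Step 4: ref 1 → FAULT, frames=[4,3,1,-]
Step 5: ref 4 → HIT, frames=[4,3,1,-]
Step 6: ref 2 → FAULT, frames=[4,3,1,2]
Step 7: ref 3 → HIT, frames=[4,3,1,2]
Step 8: ref 4 → HIT, frames=[4,3,1,2]
Step 9: ref 4 → HIT, frames=[4,3,1,2]
Step 10: ref 4 → HIT, frames=[4,3,1,2]
Step 11: ref 4 → HIT, frames=[4,3,1,2]
Step 12: ref 4 → HIT, frames=[4,3,1,2]
Step 13: ref 4 → HIT, frames=[4,3,1,2]
Total faults: 4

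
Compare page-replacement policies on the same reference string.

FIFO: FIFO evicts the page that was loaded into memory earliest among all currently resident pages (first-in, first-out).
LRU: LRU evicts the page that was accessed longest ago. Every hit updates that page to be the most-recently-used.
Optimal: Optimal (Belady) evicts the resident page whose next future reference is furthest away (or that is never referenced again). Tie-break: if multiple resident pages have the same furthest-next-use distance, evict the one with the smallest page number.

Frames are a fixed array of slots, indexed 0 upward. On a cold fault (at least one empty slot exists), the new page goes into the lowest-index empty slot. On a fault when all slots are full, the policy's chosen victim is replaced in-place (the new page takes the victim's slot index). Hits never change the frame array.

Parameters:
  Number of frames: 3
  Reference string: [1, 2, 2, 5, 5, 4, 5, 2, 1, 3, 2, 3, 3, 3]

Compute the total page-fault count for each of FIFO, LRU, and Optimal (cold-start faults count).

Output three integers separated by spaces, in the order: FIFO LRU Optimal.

--- FIFO ---
  step 0: ref 1 -> FAULT, frames=[1,-,-] (faults so far: 1)
  step 1: ref 2 -> FAULT, frames=[1,2,-] (faults so far: 2)
  step 2: ref 2 -> HIT, frames=[1,2,-] (faults so far: 2)
  step 3: ref 5 -> FAULT, frames=[1,2,5] (faults so far: 3)
  step 4: ref 5 -> HIT, frames=[1,2,5] (faults so far: 3)
  step 5: ref 4 -> FAULT, evict 1, frames=[4,2,5] (faults so far: 4)
  step 6: ref 5 -> HIT, frames=[4,2,5] (faults so far: 4)
  step 7: ref 2 -> HIT, frames=[4,2,5] (faults so far: 4)
  step 8: ref 1 -> FAULT, evict 2, frames=[4,1,5] (faults so far: 5)
  step 9: ref 3 -> FAULT, evict 5, frames=[4,1,3] (faults so far: 6)
  step 10: ref 2 -> FAULT, evict 4, frames=[2,1,3] (faults so far: 7)
  step 11: ref 3 -> HIT, frames=[2,1,3] (faults so far: 7)
  step 12: ref 3 -> HIT, frames=[2,1,3] (faults so far: 7)
  step 13: ref 3 -> HIT, frames=[2,1,3] (faults so far: 7)
  FIFO total faults: 7
--- LRU ---
  step 0: ref 1 -> FAULT, frames=[1,-,-] (faults so far: 1)
  step 1: ref 2 -> FAULT, frames=[1,2,-] (faults so far: 2)
  step 2: ref 2 -> HIT, frames=[1,2,-] (faults so far: 2)
  step 3: ref 5 -> FAULT, frames=[1,2,5] (faults so far: 3)
  step 4: ref 5 -> HIT, frames=[1,2,5] (faults so far: 3)
  step 5: ref 4 -> FAULT, evict 1, frames=[4,2,5] (faults so far: 4)
  step 6: ref 5 -> HIT, frames=[4,2,5] (faults so far: 4)
  step 7: ref 2 -> HIT, frames=[4,2,5] (faults so far: 4)
  step 8: ref 1 -> FAULT, evict 4, frames=[1,2,5] (faults so far: 5)
  step 9: ref 3 -> FAULT, evict 5, frames=[1,2,3] (faults so far: 6)
  step 10: ref 2 -> HIT, frames=[1,2,3] (faults so far: 6)
  step 11: ref 3 -> HIT, frames=[1,2,3] (faults so far: 6)
  step 12: ref 3 -> HIT, frames=[1,2,3] (faults so far: 6)
  step 13: ref 3 -> HIT, frames=[1,2,3] (faults so far: 6)
  LRU total faults: 6
--- Optimal ---
  step 0: ref 1 -> FAULT, frames=[1,-,-] (faults so far: 1)
  step 1: ref 2 -> FAULT, frames=[1,2,-] (faults so far: 2)
  step 2: ref 2 -> HIT, frames=[1,2,-] (faults so far: 2)
  step 3: ref 5 -> FAULT, frames=[1,2,5] (faults so far: 3)
  step 4: ref 5 -> HIT, frames=[1,2,5] (faults so far: 3)
  step 5: ref 4 -> FAULT, evict 1, frames=[4,2,5] (faults so far: 4)
  step 6: ref 5 -> HIT, frames=[4,2,5] (faults so far: 4)
  step 7: ref 2 -> HIT, frames=[4,2,5] (faults so far: 4)
  step 8: ref 1 -> FAULT, evict 4, frames=[1,2,5] (faults so far: 5)
  step 9: ref 3 -> FAULT, evict 1, frames=[3,2,5] (faults so far: 6)
  step 10: ref 2 -> HIT, frames=[3,2,5] (faults so far: 6)
  step 11: ref 3 -> HIT, frames=[3,2,5] (faults so far: 6)
  step 12: ref 3 -> HIT, frames=[3,2,5] (faults so far: 6)
  step 13: ref 3 -> HIT, frames=[3,2,5] (faults so far: 6)
  Optimal total faults: 6

Answer: 7 6 6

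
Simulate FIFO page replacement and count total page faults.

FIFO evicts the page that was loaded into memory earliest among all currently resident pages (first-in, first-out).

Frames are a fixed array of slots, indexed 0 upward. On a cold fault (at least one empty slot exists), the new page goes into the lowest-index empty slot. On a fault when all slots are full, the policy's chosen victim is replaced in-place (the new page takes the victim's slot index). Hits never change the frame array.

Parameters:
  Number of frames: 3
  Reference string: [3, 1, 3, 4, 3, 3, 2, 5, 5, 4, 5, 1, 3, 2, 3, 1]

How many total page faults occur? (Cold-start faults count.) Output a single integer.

Step 0: ref 3 → FAULT, frames=[3,-,-]
Step 1: ref 1 → FAULT, frames=[3,1,-]
Step 2: ref 3 → HIT, frames=[3,1,-]
Step 3: ref 4 → FAULT, frames=[3,1,4]
Step 4: ref 3 → HIT, frames=[3,1,4]
Step 5: ref 3 → HIT, frames=[3,1,4]
Step 6: ref 2 → FAULT (evict 3), frames=[2,1,4]
Step 7: ref 5 → FAULT (evict 1), frames=[2,5,4]
Step 8: ref 5 → HIT, frames=[2,5,4]
Step 9: ref 4 → HIT, frames=[2,5,4]
Step 10: ref 5 → HIT, frames=[2,5,4]
Step 11: ref 1 → FAULT (evict 4), frames=[2,5,1]
Step 12: ref 3 → FAULT (evict 2), frames=[3,5,1]
Step 13: ref 2 → FAULT (evict 5), frames=[3,2,1]
Step 14: ref 3 → HIT, frames=[3,2,1]
Step 15: ref 1 → HIT, frames=[3,2,1]
Total faults: 8

Answer: 8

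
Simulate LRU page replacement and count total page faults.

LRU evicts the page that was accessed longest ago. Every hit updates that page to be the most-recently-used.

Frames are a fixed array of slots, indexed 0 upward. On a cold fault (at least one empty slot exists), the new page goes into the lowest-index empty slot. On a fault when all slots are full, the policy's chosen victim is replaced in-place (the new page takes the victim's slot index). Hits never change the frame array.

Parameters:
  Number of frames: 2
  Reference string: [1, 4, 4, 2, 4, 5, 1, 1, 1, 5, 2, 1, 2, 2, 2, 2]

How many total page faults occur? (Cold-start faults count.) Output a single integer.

Answer: 7

Derivation:
Step 0: ref 1 → FAULT, frames=[1,-]
Step 1: ref 4 → FAULT, frames=[1,4]
Step 2: ref 4 → HIT, frames=[1,4]
Step 3: ref 2 → FAULT (evict 1), frames=[2,4]
Step 4: ref 4 → HIT, frames=[2,4]
Step 5: ref 5 → FAULT (evict 2), frames=[5,4]
Step 6: ref 1 → FAULT (evict 4), frames=[5,1]
Step 7: ref 1 → HIT, frames=[5,1]
Step 8: ref 1 → HIT, frames=[5,1]
Step 9: ref 5 → HIT, frames=[5,1]
Step 10: ref 2 → FAULT (evict 1), frames=[5,2]
Step 11: ref 1 → FAULT (evict 5), frames=[1,2]
Step 12: ref 2 → HIT, frames=[1,2]
Step 13: ref 2 → HIT, frames=[1,2]
Step 14: ref 2 → HIT, frames=[1,2]
Step 15: ref 2 → HIT, frames=[1,2]
Total faults: 7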